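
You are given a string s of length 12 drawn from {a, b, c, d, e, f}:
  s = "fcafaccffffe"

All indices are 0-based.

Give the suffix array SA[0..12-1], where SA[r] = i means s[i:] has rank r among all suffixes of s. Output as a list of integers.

rank | idx | suffix
   0 |   4 | accffffe
   1 |   2 | afaccffffe
   2 |   1 | cafaccffffe
   3 |   5 | ccffffe
   4 |   6 | cffffe
   5 |  11 | e
   6 |   3 | faccffffe
   7 |   0 | fcafaccffffe
   8 |  10 | fe
   9 |   9 | ffe
  10 |   8 | fffe
  11 |   7 | ffffe

[4, 2, 1, 5, 6, 11, 3, 0, 10, 9, 8, 7]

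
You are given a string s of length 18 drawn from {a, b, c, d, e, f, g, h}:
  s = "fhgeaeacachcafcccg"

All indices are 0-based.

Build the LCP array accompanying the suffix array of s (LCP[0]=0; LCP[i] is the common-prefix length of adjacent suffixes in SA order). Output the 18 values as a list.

sorted suffixes:
  #0 SA[0]=6  'acachcafcccg'
  #1 SA[1]=8  'achcafcccg'
  #2 SA[2]=4  'aeacachcafcccg'
  #3 SA[3]=12  'afcccg'
  #4 SA[4]=7  'cachcafcccg'
  #5 SA[5]=11  'cafcccg'
  #6 SA[6]=14  'cccg'
  #7 SA[7]=15  'ccg'
  #8 SA[8]=16  'cg'
  #9 SA[9]=9  'chcafcccg'
  #10 SA[10]=5  'eacachcafcccg'
  #11 SA[11]=3  'eaeacachcafcccg'
  #12 SA[12]=13  'fcccg'
  #13 SA[13]=0  'fhgeaeacachcafcccg'
  #14 SA[14]=17  'g'
  #15 SA[15]=2  'geaeacachcafcccg'
  #16 SA[16]=10  'hcafcccg'
  #17 SA[17]=1  'hgeaeacachcafcccg'

SA = [6, 8, 4, 12, 7, 11, 14, 15, 16, 9, 5, 3, 13, 0, 17, 2, 10, 1]
i: (SA[i-1],SA[i]) lcp shared
  1: (6,8) 2 'ac'
  2: (8,4) 1 'a'
  3: (4,12) 1 'a'
  4: (12,7) 0 ''
  5: (7,11) 2 'ca'
  6: (11,14) 1 'c'
  7: (14,15) 2 'cc'
  8: (15,16) 1 'c'
  9: (16,9) 1 'c'
  10: (9,5) 0 ''
  11: (5,3) 2 'ea'
  12: (3,13) 0 ''
  13: (13,0) 1 'f'
  14: (0,17) 0 ''
  15: (17,2) 1 'g'
  16: (2,10) 0 ''
  17: (10,1) 1 'h'

[0, 2, 1, 1, 0, 2, 1, 2, 1, 1, 0, 2, 0, 1, 0, 1, 0, 1]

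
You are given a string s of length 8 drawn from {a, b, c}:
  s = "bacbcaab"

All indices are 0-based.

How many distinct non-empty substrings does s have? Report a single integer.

31

sorted suffixes:
  #0 SA[0]=5  'aab'
  #1 SA[1]=6  'ab'
  #2 SA[2]=1  'acbcaab'
  #3 SA[3]=7  'b'
  #4 SA[4]=0  'bacbcaab'
  #5 SA[5]=3  'bcaab'
  #6 SA[6]=4  'caab'
  #7 SA[7]=2  'cbcaab'

SA = [5, 6, 1, 7, 0, 3, 4, 2]
[i] adj suffixes → lcp
  [1] 5/6 → 1 ('a')
  [2] 6/1 → 1 ('a')
  [3] 1/7 → 0 ('')
  [4] 7/0 → 1 ('b')
  [5] 0/3 → 1 ('b')
  [6] 3/4 → 0 ('')
  [7] 4/2 → 1 ('c')

n(n+1)/2 = 8·9/2 = 36
Σ LCP = 0 + 1 + 1 + 0 + 1 + 1 + 0 + 1 = 5
distinct = 36 − 5 = 31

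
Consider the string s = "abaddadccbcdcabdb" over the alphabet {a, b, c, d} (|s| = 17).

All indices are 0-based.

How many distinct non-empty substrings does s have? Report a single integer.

sorted suffixes:
  #0 SA[0]=0  'abaddadccbcdcabdb'
  #1 SA[1]=13  'abdb'
  #2 SA[2]=5  'adccbcdcabdb'
  #3 SA[3]=2  'addadccbcdcabdb'
  #4 SA[4]=16  'b'
  #5 SA[5]=1  'baddadccbcdcabdb'
  #6 SA[6]=9  'bcdcabdb'
  #7 SA[7]=14  'bdb'
  #8 SA[8]=12  'cabdb'
  #9 SA[9]=8  'cbcdcabdb'
  #10 SA[10]=7  'ccbcdcabdb'
  #11 SA[11]=10  'cdcabdb'
  #12 SA[12]=4  'dadccbcdcabdb'
  #13 SA[13]=15  'db'
  #14 SA[14]=11  'dcabdb'
  #15 SA[15]=6  'dccbcdcabdb'
  #16 SA[16]=3  'ddadccbcdcabdb'

SA = [0, 13, 5, 2, 16, 1, 9, 14, 12, 8, 7, 10, 4, 15, 11, 6, 3]
rank  pair      lcp
   1  s[0:],s[13:]  2  'ab'
   2  s[13:],s[5:]  1  'a'
   3  s[5:],s[2:]  2  'ad'
   4  s[2:],s[16:]  0  ''
   5  s[16:],s[1:]  1  'b'
   6  s[1:],s[9:]  1  'b'
   7  s[9:],s[14:]  1  'b'
   8  s[14:],s[12:]  0  ''
   9  s[12:],s[8:]  1  'c'
  10  s[8:],s[7:]  1  'c'
  11  s[7:],s[10:]  1  'c'
  12  s[10:],s[4:]  0  ''
  13  s[4:],s[15:]  1  'd'
  14  s[15:],s[11:]  1  'd'
  15  s[11:],s[6:]  2  'dc'
  16  s[6:],s[3:]  1  'd'

n(n+1)/2 = 17·18/2 = 153
Σ LCP = 0 + 2 + 1 + 2 + 0 + 1 + 1 + 1 + 0 + 1 + 1 + 1 + 0 + 1 + 1 + 2 + 1 = 16
distinct = 153 − 16 = 137

137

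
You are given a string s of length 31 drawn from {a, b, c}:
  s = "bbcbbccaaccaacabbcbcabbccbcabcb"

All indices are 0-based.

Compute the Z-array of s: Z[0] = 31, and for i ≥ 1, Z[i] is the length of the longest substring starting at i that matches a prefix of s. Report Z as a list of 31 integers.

[31, 1, 0, 3, 1, 0, 0, 0, 0, 0, 0, 0, 0, 0, 0, 4, 1, 0, 1, 0, 0, 3, 1, 0, 0, 1, 0, 0, 1, 0, 1]

Z[0]=31
i=1: fresh scan; Z[1]=1 scan→box=[1,2)
i=2: fresh scan; Z[2]=0
i=3: fresh scan; Z[3]=3 scan→box=[3,6)
i=4: min(r-i=2, Z[1]=1)=1; Z[4]=1
i=5: min(r-i=1, Z[2]=0)=0; Z[5]=0
i=6: fresh scan; Z[6]=0
i=7: fresh scan; Z[7]=0
i=8: fresh scan; Z[8]=0
i=9: fresh scan; Z[9]=0
i=10: fresh scan; Z[10]=0
i=11: fresh scan; Z[11]=0
i=12: fresh scan; Z[12]=0
i=13: fresh scan; Z[13]=0
i=14: fresh scan; Z[14]=0
i=15: fresh scan; Z[15]=4 scan→box=[15,19)
i=16: min(r-i=3, Z[1]=1)=1; Z[16]=1
i=17: min(r-i=2, Z[2]=0)=0; Z[17]=0
i=18: min(r-i=1, Z[3]=3)=1; Z[18]=1
i=19: fresh scan; Z[19]=0
i=20: fresh scan; Z[20]=0
i=21: fresh scan; Z[21]=3 scan→box=[21,24)
i=22: min(r-i=2, Z[1]=1)=1; Z[22]=1
i=23: min(r-i=1, Z[2]=0)=0; Z[23]=0
i=24: fresh scan; Z[24]=0
i=25: fresh scan; Z[25]=1 scan→box=[25,26)
i=26: fresh scan; Z[26]=0
i=27: fresh scan; Z[27]=0
i=28: fresh scan; Z[28]=1 scan→box=[28,29)
i=29: fresh scan; Z[29]=0
i=30: fresh scan; Z[30]=1 scan→box=[30,31)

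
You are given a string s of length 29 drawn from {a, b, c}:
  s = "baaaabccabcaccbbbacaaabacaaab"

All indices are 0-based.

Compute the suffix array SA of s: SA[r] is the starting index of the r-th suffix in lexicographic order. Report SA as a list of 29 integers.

rank→(start, suffix):
  0 → (1, 'aaaabccabcaccbbbacaaabacaaab')
  1 → (25, 'aaab')
  2 → (19, 'aaabacaaab')
  3 → (2, 'aaabccabcaccbbbacaaabacaaab')
  4 → (26, 'aab')
  5 → (20, 'aabacaaab')
  6 → (3, 'aabccabcaccbbbacaaabacaaab')
  7 → (27, 'ab')
  8 → (21, 'abacaaab')
  9 → (8, 'abcaccbbbacaaabacaaab')
  10 → (4, 'abccabcaccbbbacaaabacaaab')
  11 → (23, 'acaaab')
  12 → (17, 'acaaabacaaab')
  13 → (11, 'accbbbacaaabacaaab')
  14 → (28, 'b')
  15 → (0, 'baaaabccabcaccbbbacaaabacaaab')
  16 → (22, 'bacaaab')
  17 → (16, 'bacaaabacaaab')
  18 → (15, 'bbacaaabacaaab')
  19 → (14, 'bbbacaaabacaaab')
  20 → (9, 'bcaccbbbacaaabacaaab')
  21 → (5, 'bccabcaccbbbacaaabacaaab')
  22 → (24, 'caaab')
  23 → (18, 'caaabacaaab')
  24 → (7, 'cabcaccbbbacaaabacaaab')
  25 → (10, 'caccbbbacaaabacaaab')
  26 → (13, 'cbbbacaaabacaaab')
  27 → (6, 'ccabcaccbbbacaaabacaaab')
  28 → (12, 'ccbbbacaaabacaaab')

[1, 25, 19, 2, 26, 20, 3, 27, 21, 8, 4, 23, 17, 11, 28, 0, 22, 16, 15, 14, 9, 5, 24, 18, 7, 10, 13, 6, 12]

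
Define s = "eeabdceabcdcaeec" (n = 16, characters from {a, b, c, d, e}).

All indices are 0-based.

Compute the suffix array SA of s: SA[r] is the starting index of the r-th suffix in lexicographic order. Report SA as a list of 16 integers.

rank→(start, suffix):
  0 → (7, 'abcdcaeec')
  1 → (2, 'abdceabcdcaeec')
  2 → (12, 'aeec')
  3 → (8, 'bcdcaeec')
  4 → (3, 'bdceabcdcaeec')
  5 → (15, 'c')
  6 → (11, 'caeec')
  7 → (9, 'cdcaeec')
  8 → (5, 'ceabcdcaeec')
  9 → (10, 'dcaeec')
  10 → (4, 'dceabcdcaeec')
  11 → (6, 'eabcdcaeec')
  12 → (1, 'eabdceabcdcaeec')
  13 → (14, 'ec')
  14 → (0, 'eeabdceabcdcaeec')
  15 → (13, 'eec')

[7, 2, 12, 8, 3, 15, 11, 9, 5, 10, 4, 6, 1, 14, 0, 13]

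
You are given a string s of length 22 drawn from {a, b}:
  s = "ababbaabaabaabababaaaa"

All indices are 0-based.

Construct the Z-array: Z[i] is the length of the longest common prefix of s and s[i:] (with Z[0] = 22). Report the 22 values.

[22, 0, 2, 0, 0, 1, 3, 0, 1, 3, 0, 1, 4, 0, 4, 0, 3, 0, 1, 1, 1, 1]

Z[0]=22
i=1: fresh scan; Z[1]=0
i=2: fresh scan; Z[2]=2 extend→box=[2,4)
i=3: min(r-i=1, Z[1]=0)=0; Z[3]=0
i=4: fresh scan; Z[4]=0
i=5: fresh scan; Z[5]=1 extend→box=[5,6)
i=6: fresh scan; Z[6]=3 extend→box=[6,9)
i=7: min(r-i=2, Z[1]=0)=0; Z[7]=0
i=8: min(r-i=1, Z[2]=2)=1; Z[8]=1
i=9: fresh scan; Z[9]=3 extend→box=[9,12)
i=10: min(r-i=2, Z[1]=0)=0; Z[10]=0
i=11: min(r-i=1, Z[2]=2)=1; Z[11]=1
i=12: fresh scan; Z[12]=4 extend→box=[12,16)
i=13: min(r-i=3, Z[1]=0)=0; Z[13]=0
i=14: min(r-i=2, Z[2]=2)=2; Z[14]=4 extend→box=[14,18)
i=15: min(r-i=3, Z[1]=0)=0; Z[15]=0
i=16: min(r-i=2, Z[2]=2)=2; Z[16]=3 extend→box=[16,19)
i=17: min(r-i=2, Z[1]=0)=0; Z[17]=0
i=18: min(r-i=1, Z[2]=2)=1; Z[18]=1
i=19: fresh scan; Z[19]=1 extend→box=[19,20)
i=20: fresh scan; Z[20]=1 extend→box=[20,21)
i=21: fresh scan; Z[21]=1 extend→box=[21,22)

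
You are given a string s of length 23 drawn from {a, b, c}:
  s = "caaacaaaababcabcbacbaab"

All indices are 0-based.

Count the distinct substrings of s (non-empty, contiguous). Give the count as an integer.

rank→(start, suffix):
  0 → (5, 'aaaababcabcbacbaab')
  1 → (6, 'aaababcabcbacbaab')
  2 → (1, 'aaacaaaababcabcbacbaab')
  3 → (20, 'aab')
  4 → (7, 'aababcabcbacbaab')
  5 → (2, 'aacaaaababcabcbacbaab')
  6 → (21, 'ab')
  7 → (8, 'ababcabcbacbaab')
  8 → (10, 'abcabcbacbaab')
  9 → (13, 'abcbacbaab')
  10 → (3, 'acaaaababcabcbacbaab')
  11 → (17, 'acbaab')
  12 → (22, 'b')
  13 → (19, 'baab')
  14 → (9, 'babcabcbacbaab')
  15 → (16, 'bacbaab')
  16 → (11, 'bcabcbacbaab')
  17 → (14, 'bcbacbaab')
  18 → (4, 'caaaababcabcbacbaab')
  19 → (0, 'caaacaaaababcabcbacbaab')
  20 → (12, 'cabcbacbaab')
  21 → (18, 'cbaab')
  22 → (15, 'cbacbaab')

SA = [5, 6, 1, 20, 7, 2, 21, 8, 10, 13, 3, 17, 22, 19, 9, 16, 11, 14, 4, 0, 12, 18, 15]
[i] adj suffixes → lcp
  [1] 5/6 → 3 ('aaa')
  [2] 6/1 → 3 ('aaa')
  [3] 1/20 → 2 ('aa')
  [4] 20/7 → 3 ('aab')
  [5] 7/2 → 2 ('aa')
  [6] 2/21 → 1 ('a')
  [7] 21/8 → 2 ('ab')
  [8] 8/10 → 2 ('ab')
  [9] 10/13 → 3 ('abc')
  [10] 13/3 → 1 ('a')
  [11] 3/17 → 2 ('ac')
  [12] 17/22 → 0 ('')
  [13] 22/19 → 1 ('b')
  [14] 19/9 → 2 ('ba')
  [15] 9/16 → 2 ('ba')
  [16] 16/11 → 1 ('b')
  [17] 11/14 → 2 ('bc')
  [18] 14/4 → 0 ('')
  [19] 4/0 → 4 ('caaa')
  [20] 0/12 → 2 ('ca')
  [21] 12/18 → 1 ('c')
  [22] 18/15 → 3 ('cba')

n(n+1)/2 = 23·24/2 = 276
Σ LCP = 0 + 3 + 3 + 2 + 3 + 2 + 1 + 2 + 2 + 3 + 1 + 2 + 0 + 1 + 2 + 2 + 1 + 2 + 0 + 4 + 2 + 1 + 3 = 42
distinct = 276 − 42 = 234

234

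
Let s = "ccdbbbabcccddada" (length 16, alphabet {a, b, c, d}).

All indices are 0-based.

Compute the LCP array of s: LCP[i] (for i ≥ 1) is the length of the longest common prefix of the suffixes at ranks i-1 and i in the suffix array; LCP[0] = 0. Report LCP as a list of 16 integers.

[0, 1, 1, 0, 1, 2, 1, 0, 2, 3, 1, 2, 0, 2, 1, 1]

rank→(start, suffix):
  0 → (15, 'a')
  1 → (6, 'abcccddada')
  2 → (13, 'ada')
  3 → (5, 'babcccddada')
  4 → (4, 'bbabcccddada')
  5 → (3, 'bbbabcccddada')
  6 → (7, 'bcccddada')
  7 → (8, 'cccddada')
  8 → (0, 'ccdbbbabcccddada')
  9 → (9, 'ccddada')
  10 → (1, 'cdbbbabcccddada')
  11 → (10, 'cddada')
  12 → (14, 'da')
  13 → (12, 'dada')
  14 → (2, 'dbbbabcccddada')
  15 → (11, 'ddada')

SA = [15, 6, 13, 5, 4, 3, 7, 8, 0, 9, 1, 10, 14, 12, 2, 11]
[i] adj suffixes → lcp
  [1] 15/6 → 1 ('a')
  [2] 6/13 → 1 ('a')
  [3] 13/5 → 0 ('')
  [4] 5/4 → 1 ('b')
  [5] 4/3 → 2 ('bb')
  [6] 3/7 → 1 ('b')
  [7] 7/8 → 0 ('')
  [8] 8/0 → 2 ('cc')
  [9] 0/9 → 3 ('ccd')
  [10] 9/1 → 1 ('c')
  [11] 1/10 → 2 ('cd')
  [12] 10/14 → 0 ('')
  [13] 14/12 → 2 ('da')
  [14] 12/2 → 1 ('d')
  [15] 2/11 → 1 ('d')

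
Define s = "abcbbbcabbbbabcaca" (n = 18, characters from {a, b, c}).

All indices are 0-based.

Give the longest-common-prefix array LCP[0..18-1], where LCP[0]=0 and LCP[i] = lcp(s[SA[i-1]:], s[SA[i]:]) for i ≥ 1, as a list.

[0, 1, 2, 3, 1, 0, 1, 2, 3, 3, 2, 1, 3, 2, 0, 2, 2, 1]

rank | idx | suffix
   0 |  17 | a
   1 |   7 | abbbbabcaca
   2 |  12 | abcaca
   3 |   0 | abcbbbcabbbbabcaca
   4 |  15 | aca
   5 |  11 | babcaca
   6 |  10 | bbabcaca
   7 |   9 | bbbabcaca
   8 |   8 | bbbbabcaca
   9 |   3 | bbbcabbbbabcaca
  10 |   4 | bbcabbbbabcaca
  11 |   5 | bcabbbbabcaca
  12 |  13 | bcaca
  13 |   1 | bcbbbcabbbbabcaca
  14 |  16 | ca
  15 |   6 | cabbbbabcaca
  16 |  14 | caca
  17 |   2 | cbbbcabbbbabcaca

SA = [17, 7, 12, 0, 15, 11, 10, 9, 8, 3, 4, 5, 13, 1, 16, 6, 14, 2]
[i] adj suffixes → lcp
  [1] 17/7 → 1 ('a')
  [2] 7/12 → 2 ('ab')
  [3] 12/0 → 3 ('abc')
  [4] 0/15 → 1 ('a')
  [5] 15/11 → 0 ('')
  [6] 11/10 → 1 ('b')
  [7] 10/9 → 2 ('bb')
  [8] 9/8 → 3 ('bbb')
  [9] 8/3 → 3 ('bbb')
  [10] 3/4 → 2 ('bb')
  [11] 4/5 → 1 ('b')
  [12] 5/13 → 3 ('bca')
  [13] 13/1 → 2 ('bc')
  [14] 1/16 → 0 ('')
  [15] 16/6 → 2 ('ca')
  [16] 6/14 → 2 ('ca')
  [17] 14/2 → 1 ('c')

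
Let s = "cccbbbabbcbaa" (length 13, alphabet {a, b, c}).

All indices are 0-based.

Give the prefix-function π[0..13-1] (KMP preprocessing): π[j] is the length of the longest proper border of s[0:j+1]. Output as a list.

[0, 1, 2, 0, 0, 0, 0, 0, 0, 1, 0, 0, 0]

π[0] = 0
j=1 s[j]='c': π[1]=1 (border 'c')
j=2 s[j]='c': π[2]=2 (border 'cc')
j=3 s[j]='b': k: 2→1→0; π[3]=0 (border '')
j=4 s[j]='b': π[4]=0 (border '')
j=5 s[j]='b': π[5]=0 (border '')
j=6 s[j]='a': π[6]=0 (border '')
j=7 s[j]='b': π[7]=0 (border '')
j=8 s[j]='b': π[8]=0 (border '')
j=9 s[j]='c': π[9]=1 (border 'c')
j=10 s[j]='b': k: 1→0; π[10]=0 (border '')
j=11 s[j]='a': π[11]=0 (border '')
j=12 s[j]='a': π[12]=0 (border '')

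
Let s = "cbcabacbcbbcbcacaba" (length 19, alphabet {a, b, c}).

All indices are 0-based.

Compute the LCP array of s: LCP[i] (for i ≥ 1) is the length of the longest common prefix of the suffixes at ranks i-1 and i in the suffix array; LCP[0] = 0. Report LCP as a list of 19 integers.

[0, 1, 3, 1, 2, 0, 2, 1, 1, 3, 2, 3, 0, 4, 2, 1, 2, 4, 3]

rank | idx | suffix
   0 |  18 | a
   1 |  16 | aba
   2 |   3 | abacbcbbcbcacaba
   3 |  14 | acaba
   4 |   5 | acbcbbcbcacaba
   5 |  17 | ba
   6 |   4 | bacbcbbcbcacaba
   7 |   9 | bbcbcacaba
   8 |   1 | bcabacbcbbcbcacaba
   9 |  12 | bcacaba
  10 |   7 | bcbbcbcacaba
  11 |  10 | bcbcacaba
  12 |  15 | caba
  13 |   2 | cabacbcbbcbcacaba
  14 |  13 | cacaba
  15 |   8 | cbbcbcacaba
  16 |   0 | cbcabacbcbbcbcacaba
  17 |  11 | cbcacaba
  18 |   6 | cbcbbcbcacaba

SA = [18, 16, 3, 14, 5, 17, 4, 9, 1, 12, 7, 10, 15, 2, 13, 8, 0, 11, 6]
i: (SA[i-1],SA[i]) lcp shared
  1: (18,16) 1 'a'
  2: (16,3) 3 'aba'
  3: (3,14) 1 'a'
  4: (14,5) 2 'ac'
  5: (5,17) 0 ''
  6: (17,4) 2 'ba'
  7: (4,9) 1 'b'
  8: (9,1) 1 'b'
  9: (1,12) 3 'bca'
  10: (12,7) 2 'bc'
  11: (7,10) 3 'bcb'
  12: (10,15) 0 ''
  13: (15,2) 4 'caba'
  14: (2,13) 2 'ca'
  15: (13,8) 1 'c'
  16: (8,0) 2 'cb'
  17: (0,11) 4 'cbca'
  18: (11,6) 3 'cbc'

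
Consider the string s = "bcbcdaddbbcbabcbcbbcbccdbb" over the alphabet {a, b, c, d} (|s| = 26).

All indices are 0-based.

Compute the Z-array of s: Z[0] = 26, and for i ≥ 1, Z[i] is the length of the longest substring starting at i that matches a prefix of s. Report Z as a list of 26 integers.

Z[0]=26
i=1: outside box; Z[1]=0
i=2: outside box; Z[2]=2 scan→box=[2,4)
i=3: min(r-i=1, Z[1]=0)=0; Z[3]=0
i=4: outside box; Z[4]=0
i=5: outside box; Z[5]=0
i=6: outside box; Z[6]=0
i=7: outside box; Z[7]=0
i=8: outside box; Z[8]=1 scan→box=[8,9)
i=9: outside box; Z[9]=3 scan→box=[9,12)
i=10: min(r-i=2, Z[1]=0)=0; Z[10]=0
i=11: min(r-i=1, Z[2]=2)=1; Z[11]=1
i=12: outside box; Z[12]=0
i=13: outside box; Z[13]=4 scan→box=[13,17)
i=14: min(r-i=3, Z[1]=0)=0; Z[14]=0
i=15: min(r-i=2, Z[2]=2)=2; Z[15]=3 scan→box=[15,18)
i=16: min(r-i=2, Z[1]=0)=0; Z[16]=0
i=17: min(r-i=1, Z[2]=2)=1; Z[17]=1
i=18: outside box; Z[18]=4 scan→box=[18,22)
i=19: min(r-i=3, Z[1]=0)=0; Z[19]=0
i=20: min(r-i=2, Z[2]=2)=2; Z[20]=2
i=21: min(r-i=1, Z[3]=0)=0; Z[21]=0
i=22: outside box; Z[22]=0
i=23: outside box; Z[23]=0
i=24: outside box; Z[24]=1 scan→box=[24,25)
i=25: outside box; Z[25]=1 scan→box=[25,26)

[26, 0, 2, 0, 0, 0, 0, 0, 1, 3, 0, 1, 0, 4, 0, 3, 0, 1, 4, 0, 2, 0, 0, 0, 1, 1]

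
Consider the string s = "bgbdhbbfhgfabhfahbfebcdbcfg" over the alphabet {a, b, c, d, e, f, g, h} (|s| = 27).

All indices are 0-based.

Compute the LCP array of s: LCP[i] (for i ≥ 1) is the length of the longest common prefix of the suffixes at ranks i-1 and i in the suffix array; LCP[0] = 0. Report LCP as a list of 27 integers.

[0, 1, 0, 1, 2, 1, 1, 2, 1, 1, 0, 1, 0, 1, 0, 0, 2, 1, 1, 1, 0, 1, 1, 0, 2, 1, 1]

rank→(start, suffix):
  0 → (11, 'abhfahbfebcdbcfg')
  1 → (15, 'ahbfebcdbcfg')
  2 → (5, 'bbfhgfabhfahbfebcdbcfg')
  3 → (20, 'bcdbcfg')
  4 → (23, 'bcfg')
  5 → (2, 'bdhbbfhgfabhfahbfebcdbcfg')
  6 → (17, 'bfebcdbcfg')
  7 → (6, 'bfhgfabhfahbfebcdbcfg')
  8 → (0, 'bgbdhbbfhgfabhfahbfebcdbcfg')
  9 → (12, 'bhfahbfebcdbcfg')
  10 → (21, 'cdbcfg')
  11 → (24, 'cfg')
  12 → (22, 'dbcfg')
  13 → (3, 'dhbbfhgfabhfahbfebcdbcfg')
  14 → (19, 'ebcdbcfg')
  15 → (10, 'fabhfahbfebcdbcfg')
  16 → (14, 'fahbfebcdbcfg')
  17 → (18, 'febcdbcfg')
  18 → (25, 'fg')
  19 → (7, 'fhgfabhfahbfebcdbcfg')
  20 → (26, 'g')
  21 → (1, 'gbdhbbfhgfabhfahbfebcdbcfg')
  22 → (9, 'gfabhfahbfebcdbcfg')
  23 → (4, 'hbbfhgfabhfahbfebcdbcfg')
  24 → (16, 'hbfebcdbcfg')
  25 → (13, 'hfahbfebcdbcfg')
  26 → (8, 'hgfabhfahbfebcdbcfg')

SA = [11, 15, 5, 20, 23, 2, 17, 6, 0, 12, 21, 24, 22, 3, 19, 10, 14, 18, 25, 7, 26, 1, 9, 4, 16, 13, 8]
i: (SA[i-1],SA[i]) lcp shared
  1: (11,15) 1 'a'
  2: (15,5) 0 ''
  3: (5,20) 1 'b'
  4: (20,23) 2 'bc'
  5: (23,2) 1 'b'
  6: (2,17) 1 'b'
  7: (17,6) 2 'bf'
  8: (6,0) 1 'b'
  9: (0,12) 1 'b'
  10: (12,21) 0 ''
  11: (21,24) 1 'c'
  12: (24,22) 0 ''
  13: (22,3) 1 'd'
  14: (3,19) 0 ''
  15: (19,10) 0 ''
  16: (10,14) 2 'fa'
  17: (14,18) 1 'f'
  18: (18,25) 1 'f'
  19: (25,7) 1 'f'
  20: (7,26) 0 ''
  21: (26,1) 1 'g'
  22: (1,9) 1 'g'
  23: (9,4) 0 ''
  24: (4,16) 2 'hb'
  25: (16,13) 1 'h'
  26: (13,8) 1 'h'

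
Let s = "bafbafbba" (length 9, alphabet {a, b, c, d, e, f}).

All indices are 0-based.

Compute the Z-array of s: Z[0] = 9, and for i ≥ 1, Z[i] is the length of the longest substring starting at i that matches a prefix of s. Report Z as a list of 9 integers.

Z[0]=9
i=1: fresh scan; Z[1]=0
i=2: fresh scan; Z[2]=0
i=3: fresh scan; Z[3]=4 extend→box=[3,7)
i=4: min(r-i=3, Z[1]=0)=0; Z[4]=0
i=5: min(r-i=2, Z[2]=0)=0; Z[5]=0
i=6: min(r-i=1, Z[3]=4)=1; Z[6]=1
i=7: fresh scan; Z[7]=2 extend→box=[7,9)
i=8: min(r-i=1, Z[1]=0)=0; Z[8]=0

[9, 0, 0, 4, 0, 0, 1, 2, 0]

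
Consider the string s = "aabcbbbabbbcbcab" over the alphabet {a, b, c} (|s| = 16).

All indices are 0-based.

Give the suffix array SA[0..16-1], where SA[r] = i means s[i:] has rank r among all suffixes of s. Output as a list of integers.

[0, 14, 7, 1, 15, 6, 5, 4, 8, 9, 12, 2, 10, 13, 3, 11]

rank→(start, suffix):
  0 → (0, 'aabcbbbabbbcbcab')
  1 → (14, 'ab')
  2 → (7, 'abbbcbcab')
  3 → (1, 'abcbbbabbbcbcab')
  4 → (15, 'b')
  5 → (6, 'babbbcbcab')
  6 → (5, 'bbabbbcbcab')
  7 → (4, 'bbbabbbcbcab')
  8 → (8, 'bbbcbcab')
  9 → (9, 'bbcbcab')
  10 → (12, 'bcab')
  11 → (2, 'bcbbbabbbcbcab')
  12 → (10, 'bcbcab')
  13 → (13, 'cab')
  14 → (3, 'cbbbabbbcbcab')
  15 → (11, 'cbcab')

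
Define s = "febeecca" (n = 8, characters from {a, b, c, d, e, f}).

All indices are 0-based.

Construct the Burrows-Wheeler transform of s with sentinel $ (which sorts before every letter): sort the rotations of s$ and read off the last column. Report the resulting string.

rank  rotation   last
    0  $febeecca  a
    1  a$febeecc  c
    2  beecca$fe  e
    3  ca$febeec  c
    4  cca$febee  e
    5  ebeecca$f  f
    6  ecca$febe  e
    7  eecca$feb  b
    8  febeecca$  $

acecefeb$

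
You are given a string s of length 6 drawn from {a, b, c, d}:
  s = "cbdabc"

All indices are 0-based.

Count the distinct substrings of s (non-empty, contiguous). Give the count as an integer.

sorted suffixes:
  #0 SA[0]=3  'abc'
  #1 SA[1]=4  'bc'
  #2 SA[2]=1  'bdabc'
  #3 SA[3]=5  'c'
  #4 SA[4]=0  'cbdabc'
  #5 SA[5]=2  'dabc'

SA = [3, 4, 1, 5, 0, 2]
i: (SA[i-1],SA[i]) lcp shared
  1: (3,4) 0 ''
  2: (4,1) 1 'b'
  3: (1,5) 0 ''
  4: (5,0) 1 'c'
  5: (0,2) 0 ''

n(n+1)/2 = 6·7/2 = 21
Σ LCP = 0 + 0 + 1 + 0 + 1 + 0 = 2
distinct = 21 − 2 = 19

19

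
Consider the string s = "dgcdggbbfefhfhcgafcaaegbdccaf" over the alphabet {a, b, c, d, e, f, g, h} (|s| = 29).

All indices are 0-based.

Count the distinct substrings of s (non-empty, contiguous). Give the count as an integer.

rank | idx | suffix
   0 |  19 | aaegbdccaf
   1 |  20 | aegbdccaf
   2 |  27 | af
   3 |  16 | afcaaegbdccaf
   4 |   6 | bbfefhfhcgafcaaegbdccaf
   5 |  23 | bdccaf
   6 |   7 | bfefhfhcgafcaaegbdccaf
   7 |  18 | caaegbdccaf
   8 |  26 | caf
   9 |  25 | ccaf
  10 |   2 | cdggbbfefhfhcgafcaaegbdccaf
  11 |  14 | cgafcaaegbdccaf
  12 |  24 | dccaf
  13 |   0 | dgcdggbbfefhfhcgafcaaegbdccaf
  14 |   3 | dggbbfefhfhcgafcaaegbdccaf
  15 |   9 | efhfhcgafcaaegbdccaf
  16 |  21 | egbdccaf
  17 |  28 | f
  18 |  17 | fcaaegbdccaf
  19 |   8 | fefhfhcgafcaaegbdccaf
  20 |  12 | fhcgafcaaegbdccaf
  21 |  10 | fhfhcgafcaaegbdccaf
  22 |  15 | gafcaaegbdccaf
  23 |   5 | gbbfefhfhcgafcaaegbdccaf
  24 |  22 | gbdccaf
  25 |   1 | gcdggbbfefhfhcgafcaaegbdccaf
  26 |   4 | ggbbfefhfhcgafcaaegbdccaf
  27 |  13 | hcgafcaaegbdccaf
  28 |  11 | hfhcgafcaaegbdccaf

SA = [19, 20, 27, 16, 6, 23, 7, 18, 26, 25, 2, 14, 24, 0, 3, 9, 21, 28, 17, 8, 12, 10, 15, 5, 22, 1, 4, 13, 11]
[i] adj suffixes → lcp
  [1] 19/20 → 1 ('a')
  [2] 20/27 → 1 ('a')
  [3] 27/16 → 2 ('af')
  [4] 16/6 → 0 ('')
  [5] 6/23 → 1 ('b')
  [6] 23/7 → 1 ('b')
  [7] 7/18 → 0 ('')
  [8] 18/26 → 2 ('ca')
  [9] 26/25 → 1 ('c')
  [10] 25/2 → 1 ('c')
  [11] 2/14 → 1 ('c')
  [12] 14/24 → 0 ('')
  [13] 24/0 → 1 ('d')
  [14] 0/3 → 2 ('dg')
  [15] 3/9 → 0 ('')
  [16] 9/21 → 1 ('e')
  [17] 21/28 → 0 ('')
  [18] 28/17 → 1 ('f')
  [19] 17/8 → 1 ('f')
  [20] 8/12 → 1 ('f')
  [21] 12/10 → 2 ('fh')
  [22] 10/15 → 0 ('')
  [23] 15/5 → 1 ('g')
  [24] 5/22 → 2 ('gb')
  [25] 22/1 → 1 ('g')
  [26] 1/4 → 1 ('g')
  [27] 4/13 → 0 ('')
  [28] 13/11 → 1 ('h')

n(n+1)/2 = 29·30/2 = 435
Σ LCP = 0 + 1 + 1 + 2 + 0 + 1 + 1 + 0 + 2 + 1 + 1 + 1 + 0 + 1 + 2 + 0 + 1 + 0 + 1 + 1 + 1 + 2 + 0 + 1 + 2 + 1 + 1 + 0 + 1 = 26
distinct = 435 − 26 = 409

409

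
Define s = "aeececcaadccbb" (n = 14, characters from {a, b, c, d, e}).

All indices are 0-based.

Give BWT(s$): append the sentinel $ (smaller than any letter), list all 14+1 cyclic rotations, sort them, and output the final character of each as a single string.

bca$bcccedeacea

rank  rotation         last
    0  $aeececcaadccbb  b
    1  aadccbb$aeececc  c
    2  adccbb$aeececca  a
    3  aeececcaadccbb$  $
    4  b$aeececcaadccb  b
    5  bb$aeececcaadcc  c
    6  caadccbb$aeecec  c
    7  cbb$aeececcaadc  c
    8  ccaadccbb$aeece  e
    9  ccbb$aeececcaad  d
   10  ceccaadccbb$aee  e
   11  dccbb$aeececcaa  a
   12  eccaadccbb$aeec  c
   13  ececcaadccbb$ae  e
   14  eececcaadccbb$a  a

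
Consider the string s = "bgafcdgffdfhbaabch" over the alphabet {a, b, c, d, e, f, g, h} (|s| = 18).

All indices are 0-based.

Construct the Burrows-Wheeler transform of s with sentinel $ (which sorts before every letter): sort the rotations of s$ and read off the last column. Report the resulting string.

hbagha$fbfcafgdbdcf

rank  rotation             last
    0  $bgafcdgffdfhbaabch  h
    1  aabch$bgafcdgffdfhb  b
    2  abch$bgafcdgffdfhba  a
    3  afcdgffdfhbaabch$bg  g
    4  baabch$bgafcdgffdfh  h
    5  bch$bgafcdgffdfhbaa  a
    6  bgafcdgffdfhbaabch$  $
    7  cdgffdfhbaabch$bgaf  f
    8  ch$bgafcdgffdfhbaab  b
    9  dfhbaabch$bgafcdgff  f
   10  dgffdfhbaabch$bgafc  c
   11  fcdgffdfhbaabch$bga  a
   12  fdfhbaabch$bgafcdgf  f
   13  ffdfhbaabch$bgafcdg  g
   14  fhbaabch$bgafcdgffd  d
   15  gafcdgffdfhbaabch$b  b
   16  gffdfhbaabch$bgafcd  d
   17  h$bgafcdgffdfhbaabc  c
   18  hbaabch$bgafcdgffdf  f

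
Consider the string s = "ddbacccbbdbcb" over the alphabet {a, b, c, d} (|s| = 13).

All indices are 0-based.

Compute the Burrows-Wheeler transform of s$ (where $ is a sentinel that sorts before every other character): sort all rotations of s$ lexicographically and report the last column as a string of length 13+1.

rank  rotation        last
    0  $ddbacccbbdbcb  b
    1  acccbbdbcb$ddb  b
    2  b$ddbacccbbdbc  c
    3  bacccbbdbcb$dd  d
    4  bbdbcb$ddbaccc  c
    5  bcb$ddbacccbbd  d
    6  bdbcb$ddbacccb  b
    7  cb$ddbacccbbdb  b
    8  cbbdbcb$ddbacc  c
    9  ccbbdbcb$ddbac  c
   10  cccbbdbcb$ddba  a
   11  dbacccbbdbcb$d  d
   12  dbcb$ddbacccbb  b
   13  ddbacccbbdbcb$  $

bbcdcdbbccadb$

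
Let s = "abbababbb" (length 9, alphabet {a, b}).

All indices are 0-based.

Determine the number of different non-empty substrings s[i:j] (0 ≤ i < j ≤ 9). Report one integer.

31

rank→(start, suffix):
  0 → (3, 'ababbb')
  1 → (0, 'abbababbb')
  2 → (5, 'abbb')
  3 → (8, 'b')
  4 → (2, 'bababbb')
  5 → (4, 'babbb')
  6 → (7, 'bb')
  7 → (1, 'bbababbb')
  8 → (6, 'bbb')

SA = [3, 0, 5, 8, 2, 4, 7, 1, 6]
[i] adj suffixes → lcp
  [1] 3/0 → 2 ('ab')
  [2] 0/5 → 3 ('abb')
  [3] 5/8 → 0 ('')
  [4] 8/2 → 1 ('b')
  [5] 2/4 → 3 ('bab')
  [6] 4/7 → 1 ('b')
  [7] 7/1 → 2 ('bb')
  [8] 1/6 → 2 ('bb')

n(n+1)/2 = 9·10/2 = 45
Σ LCP = 0 + 2 + 3 + 0 + 1 + 3 + 1 + 2 + 2 = 14
distinct = 45 − 14 = 31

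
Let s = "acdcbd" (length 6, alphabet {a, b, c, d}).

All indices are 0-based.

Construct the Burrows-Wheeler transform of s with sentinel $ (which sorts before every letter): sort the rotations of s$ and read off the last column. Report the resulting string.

d$cdabc

rank  rotation last
    0  $acdcbd  d
    1  acdcbd$  $
    2  bd$acdc  c
    3  cbd$acd  d
    4  cdcbd$a  a
    5  d$acdcb  b
    6  dcbd$ac  c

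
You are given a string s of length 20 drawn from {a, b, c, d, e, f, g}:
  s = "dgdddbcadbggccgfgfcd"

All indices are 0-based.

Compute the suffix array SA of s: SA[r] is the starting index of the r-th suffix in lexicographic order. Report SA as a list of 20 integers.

sorted suffixes:
  #0 SA[0]=7  'adbggccgfgfcd'
  #1 SA[1]=5  'bcadbggccgfgfcd'
  #2 SA[2]=9  'bggccgfgfcd'
  #3 SA[3]=6  'cadbggccgfgfcd'
  #4 SA[4]=12  'ccgfgfcd'
  #5 SA[5]=18  'cd'
  #6 SA[6]=13  'cgfgfcd'
  #7 SA[7]=19  'd'
  #8 SA[8]=4  'dbcadbggccgfgfcd'
  #9 SA[9]=8  'dbggccgfgfcd'
  #10 SA[10]=3  'ddbcadbggccgfgfcd'
  #11 SA[11]=2  'dddbcadbggccgfgfcd'
  #12 SA[12]=0  'dgdddbcadbggccgfgfcd'
  #13 SA[13]=17  'fcd'
  #14 SA[14]=15  'fgfcd'
  #15 SA[15]=11  'gccgfgfcd'
  #16 SA[16]=1  'gdddbcadbggccgfgfcd'
  #17 SA[17]=16  'gfcd'
  #18 SA[18]=14  'gfgfcd'
  #19 SA[19]=10  'ggccgfgfcd'

[7, 5, 9, 6, 12, 18, 13, 19, 4, 8, 3, 2, 0, 17, 15, 11, 1, 16, 14, 10]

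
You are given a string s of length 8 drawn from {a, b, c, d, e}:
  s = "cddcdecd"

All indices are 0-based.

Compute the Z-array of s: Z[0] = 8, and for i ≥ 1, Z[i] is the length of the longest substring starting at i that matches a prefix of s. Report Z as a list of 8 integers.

[8, 0, 0, 2, 0, 0, 2, 0]

Z[0]=8
i=1: fresh scan; Z[1]=0
i=2: fresh scan; Z[2]=0
i=3: fresh scan; Z[3]=2 grow→box=[3,5)
i=4: min(r-i=1, Z[1]=0)=0; Z[4]=0
i=5: fresh scan; Z[5]=0
i=6: fresh scan; Z[6]=2 grow→box=[6,8)
i=7: min(r-i=1, Z[1]=0)=0; Z[7]=0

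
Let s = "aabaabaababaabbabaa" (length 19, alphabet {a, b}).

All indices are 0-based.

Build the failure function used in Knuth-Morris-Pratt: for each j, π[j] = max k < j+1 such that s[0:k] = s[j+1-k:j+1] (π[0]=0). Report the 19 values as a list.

π[0] = 0
j=1 s[j]='a': π[1]=1 (border 'a')
j=2 s[j]='b': k: 1→0; π[2]=0 (border '')
j=3 s[j]='a': π[3]=1 (border 'a')
j=4 s[j]='a': π[4]=2 (border 'aa')
j=5 s[j]='b': π[5]=3 (border 'aab')
j=6 s[j]='a': π[6]=4 (border 'aaba')
j=7 s[j]='a': π[7]=5 (border 'aabaa')
j=8 s[j]='b': π[8]=6 (border 'aabaab')
j=9 s[j]='a': π[9]=7 (border 'aabaaba')
j=10 s[j]='b': k: 7→4→1→0; π[10]=0 (border '')
j=11 s[j]='a': π[11]=1 (border 'a')
j=12 s[j]='a': π[12]=2 (border 'aa')
j=13 s[j]='b': π[13]=3 (border 'aab')
j=14 s[j]='b': k: 3→0; π[14]=0 (border '')
j=15 s[j]='a': π[15]=1 (border 'a')
j=16 s[j]='b': k: 1→0; π[16]=0 (border '')
j=17 s[j]='a': π[17]=1 (border 'a')
j=18 s[j]='a': π[18]=2 (border 'aa')

[0, 1, 0, 1, 2, 3, 4, 5, 6, 7, 0, 1, 2, 3, 0, 1, 0, 1, 2]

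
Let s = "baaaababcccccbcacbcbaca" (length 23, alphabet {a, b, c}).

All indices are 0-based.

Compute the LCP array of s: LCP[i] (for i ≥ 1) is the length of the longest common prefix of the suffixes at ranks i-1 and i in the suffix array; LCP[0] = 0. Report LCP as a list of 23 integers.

[0, 1, 3, 2, 1, 2, 1, 2, 0, 2, 2, 1, 2, 2, 0, 2, 1, 2, 3, 1, 2, 3, 4]

rank→(start, suffix):
  0 → (22, 'a')
  1 → (1, 'aaaababcccccbcacbcbaca')
  2 → (2, 'aaababcccccbcacbcbaca')
  3 → (3, 'aababcccccbcacbcbaca')
  4 → (4, 'ababcccccbcacbcbaca')
  5 → (6, 'abcccccbcacbcbaca')
  6 → (20, 'aca')
  7 → (15, 'acbcbaca')
  8 → (0, 'baaaababcccccbcacbcbaca')
  9 → (5, 'babcccccbcacbcbaca')
  10 → (19, 'baca')
  11 → (13, 'bcacbcbaca')
  12 → (17, 'bcbaca')
  13 → (7, 'bcccccbcacbcbaca')
  14 → (21, 'ca')
  15 → (14, 'cacbcbaca')
  16 → (18, 'cbaca')
  17 → (12, 'cbcacbcbaca')
  18 → (16, 'cbcbaca')
  19 → (11, 'ccbcacbcbaca')
  20 → (10, 'cccbcacbcbaca')
  21 → (9, 'ccccbcacbcbaca')
  22 → (8, 'cccccbcacbcbaca')

SA = [22, 1, 2, 3, 4, 6, 20, 15, 0, 5, 19, 13, 17, 7, 21, 14, 18, 12, 16, 11, 10, 9, 8]
rank  pair      lcp
   1  s[22:],s[1:]  1  'a'
   2  s[1:],s[2:]  3  'aaa'
   3  s[2:],s[3:]  2  'aa'
   4  s[3:],s[4:]  1  'a'
   5  s[4:],s[6:]  2  'ab'
   6  s[6:],s[20:]  1  'a'
   7  s[20:],s[15:]  2  'ac'
   8  s[15:],s[0:]  0  ''
   9  s[0:],s[5:]  2  'ba'
  10  s[5:],s[19:]  2  'ba'
  11  s[19:],s[13:]  1  'b'
  12  s[13:],s[17:]  2  'bc'
  13  s[17:],s[7:]  2  'bc'
  14  s[7:],s[21:]  0  ''
  15  s[21:],s[14:]  2  'ca'
  16  s[14:],s[18:]  1  'c'
  17  s[18:],s[12:]  2  'cb'
  18  s[12:],s[16:]  3  'cbc'
  19  s[16:],s[11:]  1  'c'
  20  s[11:],s[10:]  2  'cc'
  21  s[10:],s[9:]  3  'ccc'
  22  s[9:],s[8:]  4  'cccc'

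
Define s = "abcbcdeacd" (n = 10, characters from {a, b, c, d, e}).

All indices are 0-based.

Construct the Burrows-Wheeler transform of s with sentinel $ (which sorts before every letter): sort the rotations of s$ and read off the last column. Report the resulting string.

d$eacbabccd

rank  rotation     last
    0  $abcbcdeacd  d
    1  abcbcdeacd$  $
    2  acd$abcbcde  e
    3  bcbcdeacd$a  a
    4  bcdeacd$abc  c
    5  cbcdeacd$ab  b
    6  cd$abcbcdea  a
    7  cdeacd$abcb  b
    8  d$abcbcdeac  c
    9  deacd$abcbc  c
   10  eacd$abcbcd  d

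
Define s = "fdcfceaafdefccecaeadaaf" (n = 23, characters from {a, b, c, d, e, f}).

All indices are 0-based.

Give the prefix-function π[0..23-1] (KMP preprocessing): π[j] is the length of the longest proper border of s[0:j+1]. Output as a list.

π[0] = 0
j=1 s[j]='d': π[1]=0 (border '')
j=2 s[j]='c': π[2]=0 (border '')
j=3 s[j]='f': π[3]=1 (border 'f')
j=4 s[j]='c': k: 1→0; π[4]=0 (border '')
j=5 s[j]='e': π[5]=0 (border '')
j=6 s[j]='a': π[6]=0 (border '')
j=7 s[j]='a': π[7]=0 (border '')
j=8 s[j]='f': π[8]=1 (border 'f')
j=9 s[j]='d': π[9]=2 (border 'fd')
j=10 s[j]='e': k: 2→0; π[10]=0 (border '')
j=11 s[j]='f': π[11]=1 (border 'f')
j=12 s[j]='c': k: 1→0; π[12]=0 (border '')
j=13 s[j]='c': π[13]=0 (border '')
j=14 s[j]='e': π[14]=0 (border '')
j=15 s[j]='c': π[15]=0 (border '')
j=16 s[j]='a': π[16]=0 (border '')
j=17 s[j]='e': π[17]=0 (border '')
j=18 s[j]='a': π[18]=0 (border '')
j=19 s[j]='d': π[19]=0 (border '')
j=20 s[j]='a': π[20]=0 (border '')
j=21 s[j]='a': π[21]=0 (border '')
j=22 s[j]='f': π[22]=1 (border 'f')

[0, 0, 0, 1, 0, 0, 0, 0, 1, 2, 0, 1, 0, 0, 0, 0, 0, 0, 0, 0, 0, 0, 1]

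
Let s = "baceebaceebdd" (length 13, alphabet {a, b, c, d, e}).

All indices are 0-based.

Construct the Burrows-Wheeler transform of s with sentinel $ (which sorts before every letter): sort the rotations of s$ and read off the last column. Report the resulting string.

rank  rotation        last
    0  $baceebaceebdd  d
    1  aceebaceebdd$b  b
    2  aceebdd$baceeb  b
    3  baceebaceebdd$  $
    4  baceebdd$bacee  e
    5  bdd$baceebacee  e
    6  ceebaceebdd$ba  a
    7  ceebdd$baceeba  a
    8  d$baceebaceebd  d
    9  dd$baceebaceeb  b
   10  ebaceebdd$bace  e
   11  ebdd$baceebace  e
   12  eebaceebdd$bac  c
   13  eebdd$baceebac  c

dbb$eeaadbeecc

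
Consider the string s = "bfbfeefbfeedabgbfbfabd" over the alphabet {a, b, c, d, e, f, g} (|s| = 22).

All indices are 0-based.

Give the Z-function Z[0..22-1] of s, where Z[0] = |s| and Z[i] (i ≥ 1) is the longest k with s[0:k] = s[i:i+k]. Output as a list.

[22, 0, 2, 0, 0, 0, 0, 2, 0, 0, 0, 0, 0, 1, 0, 4, 0, 2, 0, 0, 1, 0]

Z[0]=22
i=1: i≥r, start 0; Z[1]=0
i=2: i≥r, start 0; Z[2]=2 scan→box=[2,4)
i=3: min(r-i=1, Z[1]=0)=0; Z[3]=0
i=4: i≥r, start 0; Z[4]=0
i=5: i≥r, start 0; Z[5]=0
i=6: i≥r, start 0; Z[6]=0
i=7: i≥r, start 0; Z[7]=2 scan→box=[7,9)
i=8: min(r-i=1, Z[1]=0)=0; Z[8]=0
i=9: i≥r, start 0; Z[9]=0
i=10: i≥r, start 0; Z[10]=0
i=11: i≥r, start 0; Z[11]=0
i=12: i≥r, start 0; Z[12]=0
i=13: i≥r, start 0; Z[13]=1 scan→box=[13,14)
i=14: i≥r, start 0; Z[14]=0
i=15: i≥r, start 0; Z[15]=4 scan→box=[15,19)
i=16: min(r-i=3, Z[1]=0)=0; Z[16]=0
i=17: min(r-i=2, Z[2]=2)=2; Z[17]=2
i=18: min(r-i=1, Z[3]=0)=0; Z[18]=0
i=19: i≥r, start 0; Z[19]=0
i=20: i≥r, start 0; Z[20]=1 scan→box=[20,21)
i=21: i≥r, start 0; Z[21]=0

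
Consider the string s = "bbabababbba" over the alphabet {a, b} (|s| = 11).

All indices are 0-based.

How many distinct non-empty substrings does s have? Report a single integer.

rank→(start, suffix):
  0 → (10, 'a')
  1 → (2, 'abababbba')
  2 → (4, 'ababbba')
  3 → (6, 'abbba')
  4 → (9, 'ba')
  5 → (1, 'babababbba')
  6 → (3, 'bababbba')
  7 → (5, 'babbba')
  8 → (8, 'bba')
  9 → (0, 'bbabababbba')
  10 → (7, 'bbba')

SA = [10, 2, 4, 6, 9, 1, 3, 5, 8, 0, 7]
rank  pair      lcp
   1  s[10:],s[2:]  1  'a'
   2  s[2:],s[4:]  4  'abab'
   3  s[4:],s[6:]  2  'ab'
   4  s[6:],s[9:]  0  ''
   5  s[9:],s[1:]  2  'ba'
   6  s[1:],s[3:]  5  'babab'
   7  s[3:],s[5:]  3  'bab'
   8  s[5:],s[8:]  1  'b'
   9  s[8:],s[0:]  3  'bba'
  10  s[0:],s[7:]  2  'bb'

n(n+1)/2 = 11·12/2 = 66
Σ LCP = 0 + 1 + 4 + 2 + 0 + 2 + 5 + 3 + 1 + 3 + 2 = 23
distinct = 66 − 23 = 43

43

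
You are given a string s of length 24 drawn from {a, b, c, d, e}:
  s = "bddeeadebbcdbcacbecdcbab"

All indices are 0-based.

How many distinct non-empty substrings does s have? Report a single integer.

277

rank→(start, suffix):
  0 → (22, 'ab')
  1 → (14, 'acbecdcbab')
  2 → (5, 'adebbcdbcacbecdcbab')
  3 → (23, 'b')
  4 → (21, 'bab')
  5 → (8, 'bbcdbcacbecdcbab')
  6 → (12, 'bcacbecdcbab')
  7 → (9, 'bcdbcacbecdcbab')
  8 → (0, 'bddeeadebbcdbcacbecdcbab')
  9 → (16, 'becdcbab')
  10 → (13, 'cacbecdcbab')
  11 → (20, 'cbab')
  12 → (15, 'cbecdcbab')
  13 → (10, 'cdbcacbecdcbab')
  14 → (18, 'cdcbab')
  15 → (11, 'dbcacbecdcbab')
  16 → (19, 'dcbab')
  17 → (1, 'ddeeadebbcdbcacbecdcbab')
  18 → (6, 'debbcdbcacbecdcbab')
  19 → (2, 'deeadebbcdbcacbecdcbab')
  20 → (4, 'eadebbcdbcacbecdcbab')
  21 → (7, 'ebbcdbcacbecdcbab')
  22 → (17, 'ecdcbab')
  23 → (3, 'eeadebbcdbcacbecdcbab')

SA = [22, 14, 5, 23, 21, 8, 12, 9, 0, 16, 13, 20, 15, 10, 18, 11, 19, 1, 6, 2, 4, 7, 17, 3]
[i] adj suffixes → lcp
  [1] 22/14 → 1 ('a')
  [2] 14/5 → 1 ('a')
  [3] 5/23 → 0 ('')
  [4] 23/21 → 1 ('b')
  [5] 21/8 → 1 ('b')
  [6] 8/12 → 1 ('b')
  [7] 12/9 → 2 ('bc')
  [8] 9/0 → 1 ('b')
  [9] 0/16 → 1 ('b')
  [10] 16/13 → 0 ('')
  [11] 13/20 → 1 ('c')
  [12] 20/15 → 2 ('cb')
  [13] 15/10 → 1 ('c')
  [14] 10/18 → 2 ('cd')
  [15] 18/11 → 0 ('')
  [16] 11/19 → 1 ('d')
  [17] 19/1 → 1 ('d')
  [18] 1/6 → 1 ('d')
  [19] 6/2 → 2 ('de')
  [20] 2/4 → 0 ('')
  [21] 4/7 → 1 ('e')
  [22] 7/17 → 1 ('e')
  [23] 17/3 → 1 ('e')

n(n+1)/2 = 24·25/2 = 300
Σ LCP = 0 + 1 + 1 + 0 + 1 + 1 + 1 + 2 + 1 + 1 + 0 + 1 + 2 + 1 + 2 + 0 + 1 + 1 + 1 + 2 + 0 + 1 + 1 + 1 = 23
distinct = 300 − 23 = 277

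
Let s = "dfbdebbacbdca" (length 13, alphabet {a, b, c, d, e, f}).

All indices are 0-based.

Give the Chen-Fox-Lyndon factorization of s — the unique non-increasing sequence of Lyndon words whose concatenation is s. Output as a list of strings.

["df", "bde", "b", "b", "acbdc", "a"]

emit factor 1: 'df' (i=0, period=2)
emit factor 2: 'bde' (i=2, period=3)
emit factor 3: 'b' (i=5, period=1)
emit factor 4: 'b' (i=6, period=1)
emit factor 5: 'acbdc' (i=7, period=5)
emit factor 6: 'a' (i=12, period=1)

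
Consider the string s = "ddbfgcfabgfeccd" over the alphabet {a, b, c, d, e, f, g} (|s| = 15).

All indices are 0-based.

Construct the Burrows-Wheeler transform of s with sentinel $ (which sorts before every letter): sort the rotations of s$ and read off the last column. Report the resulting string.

dfdaecgcd$fcgbfb

rank  rotation          last
    0  $ddbfgcfabgfeccd  d
    1  abgfeccd$ddbfgcf  f
    2  bfgcfabgfeccd$dd  d
    3  bgfeccd$ddbfgcfa  a
    4  ccd$ddbfgcfabgfe  e
    5  cd$ddbfgcfabgfec  c
    6  cfabgfeccd$ddbfg  g
    7  d$ddbfgcfabgfecc  c
    8  dbfgcfabgfeccd$d  d
    9  ddbfgcfabgfeccd$  $
   10  eccd$ddbfgcfabgf  f
   11  fabgfeccd$ddbfgc  c
   12  feccd$ddbfgcfabg  g
   13  fgcfabgfeccd$ddb  b
   14  gcfabgfeccd$ddbf  f
   15  gfeccd$ddbfgcfab  b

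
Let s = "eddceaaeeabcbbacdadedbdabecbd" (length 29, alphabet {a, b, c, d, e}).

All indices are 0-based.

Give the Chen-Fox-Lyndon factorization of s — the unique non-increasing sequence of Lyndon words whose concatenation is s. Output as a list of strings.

["e", "d", "d", "ce", "aaeeabcbbacdadedbdabecbd"]

emit factor 1: 'e' (i=0, period=1)
emit factor 2: 'd' (i=1, period=1)
emit factor 3: 'd' (i=2, period=1)
emit factor 4: 'ce' (i=3, period=2)
emit factor 5: 'aaeeabcbbacdadedbdabecbd' (i=5, period=24)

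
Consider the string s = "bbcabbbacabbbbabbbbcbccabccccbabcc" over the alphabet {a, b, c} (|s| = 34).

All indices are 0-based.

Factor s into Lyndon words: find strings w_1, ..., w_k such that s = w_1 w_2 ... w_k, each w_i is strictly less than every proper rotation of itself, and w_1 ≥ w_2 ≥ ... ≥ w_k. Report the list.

["bbc", "abbbacabbbbabbbbcbccabccccbabcc"]

emit factor 1: 'bbc' (i=0, period=3)
emit factor 2: 'abbbacabbbbabbbbcbccabccccbabcc' (i=3, period=31)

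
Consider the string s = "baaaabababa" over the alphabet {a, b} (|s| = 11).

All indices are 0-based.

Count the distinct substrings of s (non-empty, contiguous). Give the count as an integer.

sorted suffixes:
  #0 SA[0]=10  'a'
  #1 SA[1]=1  'aaaabababa'
  #2 SA[2]=2  'aaabababa'
  #3 SA[3]=3  'aabababa'
  #4 SA[4]=8  'aba'
  #5 SA[5]=6  'ababa'
  #6 SA[6]=4  'abababa'
  #7 SA[7]=9  'ba'
  #8 SA[8]=0  'baaaabababa'
  #9 SA[9]=7  'baba'
  #10 SA[10]=5  'bababa'

SA = [10, 1, 2, 3, 8, 6, 4, 9, 0, 7, 5]
rank  pair      lcp
   1  s[10:],s[1:]  1  'a'
   2  s[1:],s[2:]  3  'aaa'
   3  s[2:],s[3:]  2  'aa'
   4  s[3:],s[8:]  1  'a'
   5  s[8:],s[6:]  3  'aba'
   6  s[6:],s[4:]  5  'ababa'
   7  s[4:],s[9:]  0  ''
   8  s[9:],s[0:]  2  'ba'
   9  s[0:],s[7:]  2  'ba'
  10  s[7:],s[5:]  4  'baba'

n(n+1)/2 = 11·12/2 = 66
Σ LCP = 0 + 1 + 3 + 2 + 1 + 3 + 5 + 0 + 2 + 2 + 4 = 23
distinct = 66 − 23 = 43

43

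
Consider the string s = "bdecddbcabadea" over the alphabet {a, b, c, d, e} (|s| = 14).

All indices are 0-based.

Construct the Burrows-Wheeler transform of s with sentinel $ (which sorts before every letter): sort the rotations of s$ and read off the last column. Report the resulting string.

rank  rotation         last
    0  $bdecddbcabadea  a
    1  a$bdecddbcabade  e
    2  abadea$bdecddbc  c
    3  adea$bdecddbcab  b
    4  badea$bdecddbca  a
    5  bcabadea$bdecdd  d
    6  bdecddbcabadea$  $
    7  cabadea$bdecddb  b
    8  cddbcabadea$bde  e
    9  dbcabadea$bdecd  d
   10  ddbcabadea$bdec  c
   11  dea$bdecddbcaba  a
   12  decddbcabadea$b  b
   13  ea$bdecddbcabad  d
   14  ecddbcabadea$bd  d

aecbad$bedcabdd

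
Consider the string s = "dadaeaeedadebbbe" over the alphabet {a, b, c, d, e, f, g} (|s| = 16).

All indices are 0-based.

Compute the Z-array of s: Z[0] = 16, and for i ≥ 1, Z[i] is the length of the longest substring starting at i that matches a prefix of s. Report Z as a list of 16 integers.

Z[0]=16
i=1: fresh scan; Z[1]=0
i=2: fresh scan; Z[2]=2 scan→box=[2,4)
i=3: min(r-i=1, Z[1]=0)=0; Z[3]=0
i=4: fresh scan; Z[4]=0
i=5: fresh scan; Z[5]=0
i=6: fresh scan; Z[6]=0
i=7: fresh scan; Z[7]=0
i=8: fresh scan; Z[8]=3 scan→box=[8,11)
i=9: min(r-i=2, Z[1]=0)=0; Z[9]=0
i=10: min(r-i=1, Z[2]=2)=1; Z[10]=1
i=11: fresh scan; Z[11]=0
i=12: fresh scan; Z[12]=0
i=13: fresh scan; Z[13]=0
i=14: fresh scan; Z[14]=0
i=15: fresh scan; Z[15]=0

[16, 0, 2, 0, 0, 0, 0, 0, 3, 0, 1, 0, 0, 0, 0, 0]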